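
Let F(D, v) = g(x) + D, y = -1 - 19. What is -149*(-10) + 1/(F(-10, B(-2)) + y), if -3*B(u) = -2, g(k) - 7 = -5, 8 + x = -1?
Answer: 41719/28 ≈ 1490.0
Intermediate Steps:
x = -9 (x = -8 - 1 = -9)
g(k) = 2 (g(k) = 7 - 5 = 2)
B(u) = ⅔ (B(u) = -⅓*(-2) = ⅔)
y = -20
F(D, v) = 2 + D
-149*(-10) + 1/(F(-10, B(-2)) + y) = -149*(-10) + 1/((2 - 10) - 20) = 1490 + 1/(-8 - 20) = 1490 + 1/(-28) = 1490 - 1/28 = 41719/28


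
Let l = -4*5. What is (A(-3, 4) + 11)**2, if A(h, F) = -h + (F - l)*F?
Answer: 12100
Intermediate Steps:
l = -20
A(h, F) = -h + F*(20 + F) (A(h, F) = -h + (F - 1*(-20))*F = -h + (F + 20)*F = -h + (20 + F)*F = -h + F*(20 + F))
(A(-3, 4) + 11)**2 = ((4**2 - 1*(-3) + 20*4) + 11)**2 = ((16 + 3 + 80) + 11)**2 = (99 + 11)**2 = 110**2 = 12100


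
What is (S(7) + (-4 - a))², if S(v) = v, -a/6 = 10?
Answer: 3969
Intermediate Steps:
a = -60 (a = -6*10 = -60)
(S(7) + (-4 - a))² = (7 + (-4 - 1*(-60)))² = (7 + (-4 + 60))² = (7 + 56)² = 63² = 3969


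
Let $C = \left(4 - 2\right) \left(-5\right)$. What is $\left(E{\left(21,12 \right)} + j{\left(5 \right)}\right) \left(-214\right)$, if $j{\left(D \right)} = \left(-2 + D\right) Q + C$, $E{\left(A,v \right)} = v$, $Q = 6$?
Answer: $-4280$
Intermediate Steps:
$C = -10$ ($C = 2 \left(-5\right) = -10$)
$j{\left(D \right)} = -22 + 6 D$ ($j{\left(D \right)} = \left(-2 + D\right) 6 - 10 = \left(-12 + 6 D\right) - 10 = -22 + 6 D$)
$\left(E{\left(21,12 \right)} + j{\left(5 \right)}\right) \left(-214\right) = \left(12 + \left(-22 + 6 \cdot 5\right)\right) \left(-214\right) = \left(12 + \left(-22 + 30\right)\right) \left(-214\right) = \left(12 + 8\right) \left(-214\right) = 20 \left(-214\right) = -4280$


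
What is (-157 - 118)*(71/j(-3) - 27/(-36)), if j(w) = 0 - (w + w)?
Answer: -41525/12 ≈ -3460.4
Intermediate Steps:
j(w) = -2*w (j(w) = 0 - 2*w = -2*w)
(-157 - 118)*(71/j(-3) - 27/(-36)) = (-157 - 118)*(71/((-2*(-3))) - 27/(-36)) = -275*(71/6 - 27*(-1/36)) = -275*(71*(1/6) + 3/4) = -275*(71/6 + 3/4) = -275*151/12 = -41525/12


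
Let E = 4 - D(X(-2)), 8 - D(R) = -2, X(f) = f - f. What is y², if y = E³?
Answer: 46656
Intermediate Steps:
X(f) = 0
D(R) = 10 (D(R) = 8 - 1*(-2) = 8 + 2 = 10)
E = -6 (E = 4 - 1*10 = 4 - 10 = -6)
y = -216 (y = (-6)³ = -216)
y² = (-216)² = 46656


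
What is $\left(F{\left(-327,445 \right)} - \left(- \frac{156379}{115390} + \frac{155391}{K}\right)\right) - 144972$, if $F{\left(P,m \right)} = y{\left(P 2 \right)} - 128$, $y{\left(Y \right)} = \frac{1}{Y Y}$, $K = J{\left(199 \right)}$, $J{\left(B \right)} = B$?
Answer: $- \frac{716376002098696897}{4910737849380} \approx -1.4588 \cdot 10^{5}$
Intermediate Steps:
$K = 199$
$y{\left(Y \right)} = \frac{1}{Y^{2}}$
$F{\left(P,m \right)} = -128 + \frac{1}{4 P^{2}}$ ($F{\left(P,m \right)} = \frac{1}{4 P^{2}} - 128 = -128 + \frac{1}{4 P^{2}}$)
$\left(F{\left(-327,445 \right)} - \left(- \frac{156379}{115390} + \frac{155391}{K}\right)\right) - 144972 = \left(\left(-128 + \frac{1}{4 \cdot 106929}\right) - \left(- \frac{156379}{115390} + \frac{155391}{199}\right)\right) - 144972 = \left(\left(-128 + \frac{1}{4} \cdot \frac{1}{106929}\right) - \frac{17899448069}{22962610}\right) - 144972 = \left(\left(-128 + \frac{1}{427716}\right) + \left(\frac{156379}{115390} - \frac{155391}{199}\right)\right) - 144972 = \left(- \frac{54747647}{427716} - \frac{17899448069}{22962610}\right) - 144972 = - \frac{4456514598379537}{4910737849380} - 144972 = - \frac{716376002098696897}{4910737849380}$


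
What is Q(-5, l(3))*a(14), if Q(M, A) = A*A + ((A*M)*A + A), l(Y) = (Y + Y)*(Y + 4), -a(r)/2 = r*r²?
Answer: 38492832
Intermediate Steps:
a(r) = -2*r³ (a(r) = -2*r*r² = -2*r³)
l(Y) = 2*Y*(4 + Y) (l(Y) = (2*Y)*(4 + Y) = 2*Y*(4 + Y))
Q(M, A) = A + A² + M*A² (Q(M, A) = A² + (M*A² + A) = A² + (A + M*A²) = A + A² + M*A²)
Q(-5, l(3))*a(14) = ((2*3*(4 + 3))*(1 + 2*3*(4 + 3) + (2*3*(4 + 3))*(-5)))*(-2*14³) = ((2*3*7)*(1 + 2*3*7 + (2*3*7)*(-5)))*(-2*2744) = (42*(1 + 42 + 42*(-5)))*(-5488) = (42*(1 + 42 - 210))*(-5488) = (42*(-167))*(-5488) = -7014*(-5488) = 38492832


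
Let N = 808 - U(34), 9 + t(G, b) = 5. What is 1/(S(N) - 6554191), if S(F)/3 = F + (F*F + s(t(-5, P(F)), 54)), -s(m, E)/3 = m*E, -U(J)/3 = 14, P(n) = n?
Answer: -1/4382197 ≈ -2.2820e-7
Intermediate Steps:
t(G, b) = -4 (t(G, b) = -9 + 5 = -4)
U(J) = -42 (U(J) = -3*14 = -42)
s(m, E) = -3*E*m (s(m, E) = -3*m*E = -3*E*m)
N = 850 (N = 808 - 1*(-42) = 808 + 42 = 850)
S(F) = 1944 + 3*F + 3*F² (S(F) = 3*(F + (F*F - 3*54*(-4))) = 3*(F + (F² + 648)) = 3*(F + (648 + F²)) = 3*(648 + F + F²) = 1944 + 3*F + 3*F²)
1/(S(N) - 6554191) = 1/((1944 + 3*850 + 3*850²) - 6554191) = 1/((1944 + 2550 + 3*722500) - 6554191) = 1/((1944 + 2550 + 2167500) - 6554191) = 1/(2171994 - 6554191) = 1/(-4382197) = -1/4382197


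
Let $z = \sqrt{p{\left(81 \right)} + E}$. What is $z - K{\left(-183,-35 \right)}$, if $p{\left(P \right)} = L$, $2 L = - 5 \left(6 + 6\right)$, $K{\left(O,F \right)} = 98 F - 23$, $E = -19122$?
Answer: $3453 + 12 i \sqrt{133} \approx 3453.0 + 138.39 i$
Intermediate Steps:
$K{\left(O,F \right)} = -23 + 98 F$
$L = -30$ ($L = \frac{\left(-5\right) \left(6 + 6\right)}{2} = \frac{\left(-5\right) 12}{2} = \frac{1}{2} \left(-60\right) = -30$)
$p{\left(P \right)} = -30$
$z = 12 i \sqrt{133}$ ($z = \sqrt{-30 - 19122} = \sqrt{-19152} = 12 i \sqrt{133} \approx 138.39 i$)
$z - K{\left(-183,-35 \right)} = 12 i \sqrt{133} - \left(-23 + 98 \left(-35\right)\right) = 12 i \sqrt{133} - \left(-23 - 3430\right) = 12 i \sqrt{133} - -3453 = 12 i \sqrt{133} + 3453 = 3453 + 12 i \sqrt{133}$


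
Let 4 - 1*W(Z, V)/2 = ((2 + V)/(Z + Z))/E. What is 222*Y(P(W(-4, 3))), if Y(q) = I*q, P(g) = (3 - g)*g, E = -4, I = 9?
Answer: -9215775/128 ≈ -71998.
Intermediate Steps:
W(Z, V) = 8 + (2 + V)/(4*Z) (W(Z, V) = 8 - 2*(2 + V)/(Z + Z)/(-4) = 8 - 2*(2 + V)/((2*Z))*(-1)/4 = 8 - 2*(2 + V)*(1/(2*Z))*(-1)/4 = 8 - 2*(2 + V)/(2*Z)*(-1)/4 = 8 - (-1)*(2 + V)/(4*Z) = 8 + (2 + V)/(4*Z))
P(g) = g*(3 - g)
Y(q) = 9*q
222*Y(P(W(-4, 3))) = 222*(9*(((¼)*(2 + 3 + 32*(-4))/(-4))*(3 - (2 + 3 + 32*(-4))/(4*(-4))))) = 222*(9*(((¼)*(-¼)*(2 + 3 - 128))*(3 - (-1)*(2 + 3 - 128)/(4*4)))) = 222*(9*(((¼)*(-¼)*(-123))*(3 - (-1)*(-123)/(4*4)))) = 222*(9*(123*(3 - 1*123/16)/16)) = 222*(9*(123*(3 - 123/16)/16)) = 222*(9*((123/16)*(-75/16))) = 222*(9*(-9225/256)) = 222*(-83025/256) = -9215775/128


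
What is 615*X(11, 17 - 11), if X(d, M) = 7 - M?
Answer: 615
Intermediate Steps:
615*X(11, 17 - 11) = 615*(7 - (17 - 11)) = 615*(7 - 1*6) = 615*(7 - 6) = 615*1 = 615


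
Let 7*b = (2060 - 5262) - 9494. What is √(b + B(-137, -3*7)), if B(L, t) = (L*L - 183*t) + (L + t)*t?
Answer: √1181698/7 ≈ 155.29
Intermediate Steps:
b = -12696/7 (b = ((2060 - 5262) - 9494)/7 = (-3202 - 9494)/7 = (⅐)*(-12696) = -12696/7 ≈ -1813.7)
B(L, t) = L² - 183*t + t*(L + t) (B(L, t) = (L² - 183*t) + t*(L + t) = L² - 183*t + t*(L + t))
√(b + B(-137, -3*7)) = √(-12696/7 + ((-137)² + (-3*7)² - (-549)*7 - (-411)*7)) = √(-12696/7 + (18769 + (-21)² - 183*(-21) - 137*(-21))) = √(-12696/7 + (18769 + 441 + 3843 + 2877)) = √(-12696/7 + 25930) = √(168814/7) = √1181698/7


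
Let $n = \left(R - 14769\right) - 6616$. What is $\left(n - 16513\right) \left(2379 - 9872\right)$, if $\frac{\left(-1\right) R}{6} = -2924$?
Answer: $152512522$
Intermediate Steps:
$R = 17544$ ($R = \left(-6\right) \left(-2924\right) = 17544$)
$n = -3841$ ($n = \left(17544 - 14769\right) - 6616 = 2775 - 6616 = -3841$)
$\left(n - 16513\right) \left(2379 - 9872\right) = \left(-3841 - 16513\right) \left(2379 - 9872\right) = \left(-20354\right) \left(-7493\right) = 152512522$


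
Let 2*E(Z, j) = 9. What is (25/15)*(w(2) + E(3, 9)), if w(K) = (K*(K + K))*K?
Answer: 205/6 ≈ 34.167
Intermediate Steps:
E(Z, j) = 9/2 (E(Z, j) = (½)*9 = 9/2)
w(K) = 2*K³ (w(K) = (K*(2*K))*K = (2*K²)*K = 2*K³)
(25/15)*(w(2) + E(3, 9)) = (25/15)*(2*2³ + 9/2) = (25*(1/15))*(2*8 + 9/2) = 5*(16 + 9/2)/3 = (5/3)*(41/2) = 205/6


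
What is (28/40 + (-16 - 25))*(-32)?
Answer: 6448/5 ≈ 1289.6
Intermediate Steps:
(28/40 + (-16 - 25))*(-32) = (28*(1/40) - 41)*(-32) = (7/10 - 41)*(-32) = -403/10*(-32) = 6448/5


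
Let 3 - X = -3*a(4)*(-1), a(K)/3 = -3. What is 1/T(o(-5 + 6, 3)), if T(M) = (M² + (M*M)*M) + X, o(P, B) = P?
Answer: 1/32 ≈ 0.031250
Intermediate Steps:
a(K) = -9 (a(K) = 3*(-3) = -9)
X = 30 (X = 3 - (-3*(-9))*(-1) = 3 - 27*(-1) = 3 - 1*(-27) = 3 + 27 = 30)
T(M) = 30 + M² + M³ (T(M) = (M² + (M*M)*M) + 30 = (M² + M²*M) + 30 = (M² + M³) + 30 = 30 + M² + M³)
1/T(o(-5 + 6, 3)) = 1/(30 + (-5 + 6)² + (-5 + 6)³) = 1/(30 + 1² + 1³) = 1/(30 + 1 + 1) = 1/32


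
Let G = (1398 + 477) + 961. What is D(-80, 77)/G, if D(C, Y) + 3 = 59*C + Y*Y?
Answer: 603/1418 ≈ 0.42525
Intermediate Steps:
D(C, Y) = -3 + Y² + 59*C (D(C, Y) = -3 + (59*C + Y*Y) = -3 + (59*C + Y²) = -3 + (Y² + 59*C) = -3 + Y² + 59*C)
G = 2836 (G = 1875 + 961 = 2836)
D(-80, 77)/G = (-3 + 77² + 59*(-80))/2836 = (-3 + 5929 - 4720)*(1/2836) = 1206*(1/2836) = 603/1418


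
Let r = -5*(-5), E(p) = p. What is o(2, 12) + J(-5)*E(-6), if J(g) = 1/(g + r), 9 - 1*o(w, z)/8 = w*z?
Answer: -1203/10 ≈ -120.30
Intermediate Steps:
r = 25
o(w, z) = 72 - 8*w*z
J(g) = 1/(25 + g) (J(g) = 1/(g + 25) = 1/(25 + g))
o(2, 12) + J(-5)*E(-6) = (72 - 8*2*12) - 6/(25 - 5) = (72 - 192) - 6/20 = -120 + (1/20)*(-6) = -120 - 3/10 = -1203/10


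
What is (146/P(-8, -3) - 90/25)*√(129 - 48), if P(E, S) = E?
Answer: -3933/20 ≈ -196.65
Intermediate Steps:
(146/P(-8, -3) - 90/25)*√(129 - 48) = (146/(-8) - 90/25)*√(129 - 48) = (146*(-⅛) - 90*1/25)*√81 = (-73/4 - 18/5)*9 = -437/20*9 = -3933/20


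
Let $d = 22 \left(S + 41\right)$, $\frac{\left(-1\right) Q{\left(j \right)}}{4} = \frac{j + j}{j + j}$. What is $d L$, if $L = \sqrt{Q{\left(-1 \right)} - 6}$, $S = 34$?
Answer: $1650 i \sqrt{10} \approx 5217.8 i$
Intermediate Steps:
$Q{\left(j \right)} = -4$ ($Q{\left(j \right)} = - 4 \frac{j + j}{j + j} = - 4 \frac{2 j}{2 j} = - 4 \cdot 2 j \frac{1}{2 j} = \left(-4\right) 1 = -4$)
$d = 1650$ ($d = 22 \left(34 + 41\right) = 22 \cdot 75 = 1650$)
$L = i \sqrt{10}$ ($L = \sqrt{-4 - 6} = \sqrt{-10} = i \sqrt{10} \approx 3.1623 i$)
$d L = 1650 i \sqrt{10}$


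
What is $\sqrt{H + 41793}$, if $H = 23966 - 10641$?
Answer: $\sqrt{55118} \approx 234.77$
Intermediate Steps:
$H = 13325$ ($H = 23966 - 10641 = 13325$)
$\sqrt{H + 41793} = \sqrt{13325 + 41793} = \sqrt{55118}$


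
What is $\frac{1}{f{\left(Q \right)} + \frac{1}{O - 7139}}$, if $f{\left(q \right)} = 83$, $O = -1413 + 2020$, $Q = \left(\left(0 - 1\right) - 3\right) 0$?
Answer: $\frac{6532}{542155} \approx 0.012048$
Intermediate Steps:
$Q = 0$ ($Q = \left(-1 - 3\right) 0 = \left(-4\right) 0 = 0$)
$O = 607$
$\frac{1}{f{\left(Q \right)} + \frac{1}{O - 7139}} = \frac{1}{83 + \frac{1}{607 - 7139}} = \frac{1}{83 + \frac{1}{-6532}} = \frac{1}{83 - \frac{1}{6532}} = \frac{1}{\frac{542155}{6532}} = \frac{6532}{542155}$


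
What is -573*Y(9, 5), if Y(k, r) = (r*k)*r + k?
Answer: -134082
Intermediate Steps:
Y(k, r) = k + k*r² (Y(k, r) = (k*r)*r + k = k*r² + k = k + k*r²)
-573*Y(9, 5) = -5157*(1 + 5²) = -5157*(1 + 25) = -5157*26 = -573*234 = -134082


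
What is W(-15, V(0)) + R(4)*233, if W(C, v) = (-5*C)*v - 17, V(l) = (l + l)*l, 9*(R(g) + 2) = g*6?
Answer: 415/3 ≈ 138.33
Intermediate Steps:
R(g) = -2 + 2*g/3 (R(g) = -2 + (g*6)/9 = -2 + (6*g)/9 = -2 + 2*g/3)
V(l) = 2*l² (V(l) = (2*l)*l = 2*l²)
W(C, v) = -17 - 5*C*v (W(C, v) = -5*C*v - 17 = -17 - 5*C*v)
W(-15, V(0)) + R(4)*233 = (-17 - 5*(-15)*2*0²) + (-2 + (⅔)*4)*233 = (-17 - 5*(-15)*2*0) + (-2 + 8/3)*233 = (-17 - 5*(-15)*0) + (⅔)*233 = (-17 + 0) + 466/3 = -17 + 466/3 = 415/3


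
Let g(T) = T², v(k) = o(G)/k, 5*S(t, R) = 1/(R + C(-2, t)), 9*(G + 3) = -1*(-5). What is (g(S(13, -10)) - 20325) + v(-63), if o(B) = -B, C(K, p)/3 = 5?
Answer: -7202685058/354375 ≈ -20325.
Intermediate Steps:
C(K, p) = 15 (C(K, p) = 3*5 = 15)
G = -22/9 (G = -3 + (-1*(-5))/9 = -3 + (⅑)*5 = -3 + 5/9 = -22/9 ≈ -2.4444)
S(t, R) = 1/(5*(15 + R)) (S(t, R) = 1/(5*(R + 15)) = 1/(5*(15 + R)))
v(k) = 22/(9*k) (v(k) = (-1*(-22/9))/k = 22/(9*k))
(g(S(13, -10)) - 20325) + v(-63) = ((1/(5*(15 - 10)))² - 20325) + (22/9)/(-63) = (((⅕)/5)² - 20325) + (22/9)*(-1/63) = (((⅕)*(⅕))² - 20325) - 22/567 = ((1/25)² - 20325) - 22/567 = (1/625 - 20325) - 22/567 = -12703124/625 - 22/567 = -7202685058/354375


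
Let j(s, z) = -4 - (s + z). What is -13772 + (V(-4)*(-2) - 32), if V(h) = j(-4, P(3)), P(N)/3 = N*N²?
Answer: -13642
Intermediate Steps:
P(N) = 3*N³ (P(N) = 3*(N*N²) = 3*N³)
j(s, z) = -4 - s - z (j(s, z) = -4 + (-s - z) = -4 - s - z)
V(h) = -81 (V(h) = -4 - 1*(-4) - 3*3³ = -4 + 4 - 3*27 = -4 + 4 - 1*81 = -4 + 4 - 81 = -81)
-13772 + (V(-4)*(-2) - 32) = -13772 + (-81*(-2) - 32) = -13772 + (162 - 32) = -13772 + 130 = -13642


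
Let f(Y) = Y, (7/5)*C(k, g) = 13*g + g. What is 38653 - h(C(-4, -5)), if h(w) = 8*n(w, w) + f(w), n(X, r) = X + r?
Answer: 39503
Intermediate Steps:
C(k, g) = 10*g (C(k, g) = 5*(13*g + g)/7 = 5*(14*g)/7 = 10*g)
h(w) = 17*w (h(w) = 8*(w + w) + w = 8*(2*w) + w = 16*w + w = 17*w)
38653 - h(C(-4, -5)) = 38653 - 17*10*(-5) = 38653 - 17*(-50) = 38653 - 1*(-850) = 38653 + 850 = 39503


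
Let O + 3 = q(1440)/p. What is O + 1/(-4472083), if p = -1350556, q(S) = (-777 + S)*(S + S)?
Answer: -6664642774630/1509949632037 ≈ -4.4138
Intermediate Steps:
q(S) = 2*S*(-777 + S) (q(S) = (-777 + S)*(2*S) = 2*S*(-777 + S))
O = -1490277/337639 (O = -3 + (2*1440*(-777 + 1440))/(-1350556) = -3 + (2*1440*663)*(-1/1350556) = -3 + 1909440*(-1/1350556) = -3 - 477360/337639 = -1490277/337639 ≈ -4.4138)
O + 1/(-4472083) = -1490277/337639 + 1/(-4472083) = -1490277/337639 - 1/4472083 = -6664642774630/1509949632037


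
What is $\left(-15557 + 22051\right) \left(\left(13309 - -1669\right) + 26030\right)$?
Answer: $266305952$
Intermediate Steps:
$\left(-15557 + 22051\right) \left(\left(13309 - -1669\right) + 26030\right) = 6494 \left(\left(13309 + 1669\right) + 26030\right) = 6494 \left(14978 + 26030\right) = 6494 \cdot 41008 = 266305952$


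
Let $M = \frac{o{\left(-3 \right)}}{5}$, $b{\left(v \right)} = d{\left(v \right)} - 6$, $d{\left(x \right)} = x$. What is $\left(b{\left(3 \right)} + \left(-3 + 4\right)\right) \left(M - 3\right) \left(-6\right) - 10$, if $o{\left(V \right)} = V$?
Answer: $- \frac{266}{5} \approx -53.2$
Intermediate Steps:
$b{\left(v \right)} = -6 + v$ ($b{\left(v \right)} = v - 6 = -6 + v$)
$M = - \frac{3}{5} \approx -0.6$
$\left(b{\left(3 \right)} + \left(-3 + 4\right)\right) \left(M - 3\right) \left(-6\right) - 10 = \left(\left(-6 + 3\right) + \left(-3 + 4\right)\right) \left(- \frac{3}{5} - 3\right) \left(-6\right) - 10 = \left(-3 + 1\right) \left(- \frac{18}{5}\right) \left(-6\right) - 10 = \left(-2\right) \left(- \frac{18}{5}\right) \left(-6\right) - 10 = \frac{36}{5} \left(-6\right) - 10 = - \frac{216}{5} - 10 = - \frac{266}{5}$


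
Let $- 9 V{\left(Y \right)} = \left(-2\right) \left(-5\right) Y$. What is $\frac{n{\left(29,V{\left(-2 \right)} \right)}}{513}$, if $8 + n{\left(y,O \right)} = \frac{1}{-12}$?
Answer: $- \frac{97}{6156} \approx -0.015757$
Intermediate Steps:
$V{\left(Y \right)} = - \frac{10 Y}{9}$ ($V{\left(Y \right)} = - \frac{\left(-2\right) \left(-5\right) Y}{9} = - \frac{10 Y}{9}$)
$n{\left(y,O \right)} = - \frac{97}{12}$ ($n{\left(y,O \right)} = -8 + \frac{1}{-12} = -8 - \frac{1}{12} = - \frac{97}{12}$)
$\frac{n{\left(29,V{\left(-2 \right)} \right)}}{513} = - \frac{97}{12 \cdot 513} = \left(- \frac{97}{12}\right) \frac{1}{513} = - \frac{97}{6156}$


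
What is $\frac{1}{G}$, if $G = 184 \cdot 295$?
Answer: $\frac{1}{54280} \approx 1.8423 \cdot 10^{-5}$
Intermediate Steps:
$G = 54280$
$\frac{1}{G} = \frac{1}{54280}$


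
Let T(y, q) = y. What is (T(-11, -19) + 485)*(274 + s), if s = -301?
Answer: -12798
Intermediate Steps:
(T(-11, -19) + 485)*(274 + s) = (-11 + 485)*(274 - 301) = 474*(-27) = -12798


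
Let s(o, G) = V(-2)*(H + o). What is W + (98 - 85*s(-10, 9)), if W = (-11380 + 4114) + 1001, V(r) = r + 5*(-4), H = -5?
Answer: -34217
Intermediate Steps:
V(r) = -20 + r (V(r) = r - 20 = -20 + r)
s(o, G) = 110 - 22*o (s(o, G) = (-20 - 2)*(-5 + o) = -22*(-5 + o) = 110 - 22*o)
W = -6265 (W = -7266 + 1001 = -6265)
W + (98 - 85*s(-10, 9)) = -6265 + (98 - 85*(110 - 22*(-10))) = -6265 + (98 - 85*(110 + 220)) = -6265 + (98 - 85*330) = -6265 + (98 - 28050) = -6265 - 27952 = -34217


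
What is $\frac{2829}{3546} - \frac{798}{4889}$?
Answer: $\frac{3667091}{5778798} \approx 0.63458$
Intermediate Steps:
$\frac{2829}{3546} - \frac{798}{4889} = 2829 \cdot \frac{1}{3546} - \frac{798}{4889} = \frac{943}{1182} - \frac{798}{4889} = \frac{3667091}{5778798}$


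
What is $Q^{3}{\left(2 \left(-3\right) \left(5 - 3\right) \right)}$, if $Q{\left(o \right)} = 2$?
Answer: $8$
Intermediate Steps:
$Q^{3}{\left(2 \left(-3\right) \left(5 - 3\right) \right)} = 2^{3} = 8$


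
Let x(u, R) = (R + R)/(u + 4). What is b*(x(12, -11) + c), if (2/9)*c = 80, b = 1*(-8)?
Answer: -2869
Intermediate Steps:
x(u, R) = 2*R/(4 + u) (x(u, R) = (2*R)/(4 + u) = 2*R/(4 + u))
b = -8
c = 360 (c = (9/2)*80 = 360)
b*(x(12, -11) + c) = -8*(2*(-11)/(4 + 12) + 360) = -8*(2*(-11)/16 + 360) = -8*(2*(-11)*(1/16) + 360) = -8*(-11/8 + 360) = -8*2869/8 = -2869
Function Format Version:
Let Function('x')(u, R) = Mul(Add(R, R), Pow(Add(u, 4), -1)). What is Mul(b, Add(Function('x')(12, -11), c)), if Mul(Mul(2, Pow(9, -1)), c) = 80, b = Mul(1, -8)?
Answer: -2869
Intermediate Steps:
Function('x')(u, R) = Mul(2, R, Pow(Add(4, u), -1)) (Function('x')(u, R) = Mul(Mul(2, R), Pow(Add(4, u), -1)) = Mul(2, R, Pow(Add(4, u), -1)))
b = -8
c = 360 (c = Mul(Rational(9, 2), 80) = 360)
Mul(b, Add(Function('x')(12, -11), c)) = Mul(-8, Add(Mul(2, -11, Pow(Add(4, 12), -1)), 360)) = Mul(-8, Add(Mul(2, -11, Pow(16, -1)), 360)) = Mul(-8, Add(Mul(2, -11, Rational(1, 16)), 360)) = Mul(-8, Add(Rational(-11, 8), 360)) = Mul(-8, Rational(2869, 8)) = -2869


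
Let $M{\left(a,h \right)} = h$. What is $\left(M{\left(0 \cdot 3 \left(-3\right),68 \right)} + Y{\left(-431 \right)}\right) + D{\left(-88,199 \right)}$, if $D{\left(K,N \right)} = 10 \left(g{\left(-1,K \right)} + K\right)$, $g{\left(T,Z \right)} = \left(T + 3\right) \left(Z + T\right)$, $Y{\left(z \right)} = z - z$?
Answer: $-2592$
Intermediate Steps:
$Y{\left(z \right)} = 0$
$g{\left(T,Z \right)} = \left(3 + T\right) \left(T + Z\right)$
$D{\left(K,N \right)} = -20 + 30 K$ ($D{\left(K,N \right)} = 10 \left(\left(\left(-1\right)^{2} + 3 \left(-1\right) + 3 K - K\right) + K\right) = 10 \left(\left(1 - 3 + 3 K - K\right) + K\right) = 10 \left(\left(-2 + 2 K\right) + K\right) = 10 \left(-2 + 3 K\right) = -20 + 30 K$)
$\left(M{\left(0 \cdot 3 \left(-3\right),68 \right)} + Y{\left(-431 \right)}\right) + D{\left(-88,199 \right)} = \left(68 + 0\right) + \left(-20 + 30 \left(-88\right)\right) = 68 - 2660 = -2592$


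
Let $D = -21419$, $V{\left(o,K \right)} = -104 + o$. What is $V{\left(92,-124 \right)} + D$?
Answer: $-21431$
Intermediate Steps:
$V{\left(92,-124 \right)} + D = \left(-104 + 92\right) - 21419 = -12 - 21419 = -21431$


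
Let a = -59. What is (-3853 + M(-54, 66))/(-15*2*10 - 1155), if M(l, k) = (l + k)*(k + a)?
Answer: 3769/1455 ≈ 2.5904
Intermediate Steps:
M(l, k) = (-59 + k)*(k + l) (M(l, k) = (l + k)*(k - 59) = (k + l)*(-59 + k) = (-59 + k)*(k + l))
(-3853 + M(-54, 66))/(-15*2*10 - 1155) = (-3853 + (66**2 - 59*66 - 59*(-54) + 66*(-54)))/(-15*2*10 - 1155) = (-3853 + (4356 - 3894 + 3186 - 3564))/(-30*10 - 1155) = (-3853 + 84)/(-300 - 1155) = -3769/(-1455) = -3769*(-1/1455) = 3769/1455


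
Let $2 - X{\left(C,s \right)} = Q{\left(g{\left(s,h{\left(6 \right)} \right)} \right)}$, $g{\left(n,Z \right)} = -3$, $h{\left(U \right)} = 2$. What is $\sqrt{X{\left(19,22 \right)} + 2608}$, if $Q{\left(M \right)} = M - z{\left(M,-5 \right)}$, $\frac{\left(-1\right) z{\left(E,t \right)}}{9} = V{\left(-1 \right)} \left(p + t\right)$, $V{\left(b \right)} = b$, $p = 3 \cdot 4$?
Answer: $2 \sqrt{669} \approx 51.73$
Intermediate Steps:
$p = 12$
$z{\left(E,t \right)} = 108 + 9 t$ ($z{\left(E,t \right)} = - 9 \left(- (12 + t)\right) = - 9 \left(-12 - t\right) = 108 + 9 t$)
$Q{\left(M \right)} = -63 + M$ ($Q{\left(M \right)} = M - \left(108 + 9 \left(-5\right)\right) = M - \left(108 - 45\right) = M - 63 = -63 + M$)
$X{\left(C,s \right)} = 68$ ($X{\left(C,s \right)} = 2 - \left(-63 - 3\right) = 2 - -66 = 2 + 66 = 68$)
$\sqrt{X{\left(19,22 \right)} + 2608} = \sqrt{68 + 2608} = \sqrt{2676} = 2 \sqrt{669}$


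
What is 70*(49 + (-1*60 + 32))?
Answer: 1470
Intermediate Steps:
70*(49 + (-1*60 + 32)) = 70*(49 + (-60 + 32)) = 70*(49 - 28) = 70*21 = 1470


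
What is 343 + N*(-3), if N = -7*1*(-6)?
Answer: 217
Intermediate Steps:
N = 42 (N = -7*(-6) = 42)
343 + N*(-3) = 343 + 42*(-3) = 343 - 126 = 217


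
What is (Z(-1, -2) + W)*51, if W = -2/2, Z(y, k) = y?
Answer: -102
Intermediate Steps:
W = -1 (W = (½)*(-2) = -1)
(Z(-1, -2) + W)*51 = (-1 - 1)*51 = -2*51 = -102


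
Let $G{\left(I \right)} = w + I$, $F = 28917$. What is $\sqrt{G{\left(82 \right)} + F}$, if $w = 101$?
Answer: $10 \sqrt{291} \approx 170.59$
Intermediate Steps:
$G{\left(I \right)} = 101 + I$
$\sqrt{G{\left(82 \right)} + F} = \sqrt{\left(101 + 82\right) + 28917} = \sqrt{183 + 28917} = \sqrt{29100} = 10 \sqrt{291}$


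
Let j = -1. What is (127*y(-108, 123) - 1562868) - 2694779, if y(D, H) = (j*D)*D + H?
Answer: -5723354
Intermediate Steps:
y(D, H) = H - D² (y(D, H) = (-D)*D + H = -D² + H = H - D²)
(127*y(-108, 123) - 1562868) - 2694779 = (127*(123 - 1*(-108)²) - 1562868) - 2694779 = (127*(123 - 1*11664) - 1562868) - 2694779 = (127*(123 - 11664) - 1562868) - 2694779 = (127*(-11541) - 1562868) - 2694779 = (-1465707 - 1562868) - 2694779 = -3028575 - 2694779 = -5723354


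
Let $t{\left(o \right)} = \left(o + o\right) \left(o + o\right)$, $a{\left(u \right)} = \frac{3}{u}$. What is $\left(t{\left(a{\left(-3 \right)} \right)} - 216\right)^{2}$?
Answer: $44944$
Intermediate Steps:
$t{\left(o \right)} = 4 o^{2}$ ($t{\left(o \right)} = 2 o 2 o = 4 o^{2}$)
$\left(t{\left(a{\left(-3 \right)} \right)} - 216\right)^{2} = \left(4 \left(\frac{3}{-3}\right)^{2} - 216\right)^{2} = \left(4 \left(3 \left(- \frac{1}{3}\right)\right)^{2} - 216\right)^{2} = \left(4 \left(-1\right)^{2} - 216\right)^{2} = \left(4 \cdot 1 - 216\right)^{2} = \left(4 - 216\right)^{2} = \left(-212\right)^{2} = 44944$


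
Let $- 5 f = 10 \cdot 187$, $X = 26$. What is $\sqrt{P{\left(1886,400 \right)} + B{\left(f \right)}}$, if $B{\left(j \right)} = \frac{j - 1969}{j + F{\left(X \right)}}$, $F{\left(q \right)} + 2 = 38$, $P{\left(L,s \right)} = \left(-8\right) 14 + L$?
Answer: $\frac{\sqrt{1203910}}{26} \approx 42.201$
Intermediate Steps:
$P{\left(L,s \right)} = -112 + L$
$f = -374$ ($f = - \frac{10 \cdot 187}{5} = \left(- \frac{1}{5}\right) 1870 = -374$)
$F{\left(q \right)} = 36$ ($F{\left(q \right)} = -2 + 38 = 36$)
$B{\left(j \right)} = \frac{-1969 + j}{36 + j}$ ($B{\left(j \right)} = \frac{j - 1969}{j + 36} = \frac{-1969 + j}{36 + j}$)
$\sqrt{P{\left(1886,400 \right)} + B{\left(f \right)}} = \sqrt{\left(-112 + 1886\right) + \frac{-1969 - 374}{36 - 374}} = \sqrt{1774 + \frac{1}{-338} \left(-2343\right)} = \sqrt{1774 - - \frac{2343}{338}} = \sqrt{1774 + \frac{2343}{338}} = \sqrt{\frac{601955}{338}} = \frac{\sqrt{1203910}}{26}$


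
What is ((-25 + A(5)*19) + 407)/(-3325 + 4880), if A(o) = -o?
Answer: 287/1555 ≈ 0.18457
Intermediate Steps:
((-25 + A(5)*19) + 407)/(-3325 + 4880) = ((-25 - 1*5*19) + 407)/(-3325 + 4880) = ((-25 - 5*19) + 407)/1555 = ((-25 - 95) + 407)*(1/1555) = (-120 + 407)*(1/1555) = 287*(1/1555) = 287/1555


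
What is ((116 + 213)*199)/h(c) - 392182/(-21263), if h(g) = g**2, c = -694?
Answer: 190281079625/10241026268 ≈ 18.580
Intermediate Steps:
((116 + 213)*199)/h(c) - 392182/(-21263) = ((116 + 213)*199)/((-694)**2) - 392182/(-21263) = (329*199)/481636 - 392182*(-1/21263) = 65471*(1/481636) + 392182/21263 = 65471/481636 + 392182/21263 = 190281079625/10241026268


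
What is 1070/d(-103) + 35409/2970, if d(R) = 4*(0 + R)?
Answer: 43222/4635 ≈ 9.3251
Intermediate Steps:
d(R) = 4*R
1070/d(-103) + 35409/2970 = 1070/((4*(-103))) + 35409/2970 = 1070/(-412) + 35409*(1/2970) = 1070*(-1/412) + 1073/90 = -535/206 + 1073/90 = 43222/4635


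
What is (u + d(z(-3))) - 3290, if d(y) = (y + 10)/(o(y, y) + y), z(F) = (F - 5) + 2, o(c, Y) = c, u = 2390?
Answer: -2701/3 ≈ -900.33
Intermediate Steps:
z(F) = -3 + F (z(F) = (-5 + F) + 2 = -3 + F)
d(y) = (10 + y)/(2*y) (d(y) = (y + 10)/(y + y) = (10 + y)/((2*y)) = (10 + y)*(1/(2*y)) = (10 + y)/(2*y))
(u + d(z(-3))) - 3290 = (2390 + (10 + (-3 - 3))/(2*(-3 - 3))) - 3290 = (2390 + (1/2)*(10 - 6)/(-6)) - 3290 = (2390 + (1/2)*(-1/6)*4) - 3290 = (2390 - 1/3) - 3290 = 7169/3 - 3290 = -2701/3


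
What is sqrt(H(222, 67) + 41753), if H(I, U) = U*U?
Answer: 3*sqrt(5138) ≈ 215.04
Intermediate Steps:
H(I, U) = U**2
sqrt(H(222, 67) + 41753) = sqrt(67**2 + 41753) = sqrt(4489 + 41753) = sqrt(46242) = 3*sqrt(5138)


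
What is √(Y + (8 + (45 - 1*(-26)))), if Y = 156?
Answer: √235 ≈ 15.330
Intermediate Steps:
√(Y + (8 + (45 - 1*(-26)))) = √(156 + (8 + (45 - 1*(-26)))) = √(156 + (8 + (45 + 26))) = √(156 + (8 + 71)) = √(156 + 79) = √235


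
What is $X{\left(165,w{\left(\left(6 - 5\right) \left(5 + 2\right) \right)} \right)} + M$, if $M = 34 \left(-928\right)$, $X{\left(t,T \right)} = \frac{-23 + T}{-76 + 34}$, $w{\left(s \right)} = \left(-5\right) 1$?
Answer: $- \frac{94654}{3} \approx -31551.0$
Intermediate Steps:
$w{\left(s \right)} = -5$
$X{\left(t,T \right)} = \frac{23}{42} - \frac{T}{42}$ ($X{\left(t,T \right)} = \frac{-23 + T}{-42} = \left(-23 + T\right) \left(- \frac{1}{42}\right) = \frac{23}{42} - \frac{T}{42}$)
$M = -31552$
$X{\left(165,w{\left(\left(6 - 5\right) \left(5 + 2\right) \right)} \right)} + M = \left(\frac{23}{42} - - \frac{5}{42}\right) - 31552 = \left(\frac{23}{42} + \frac{5}{42}\right) - 31552 = \frac{2}{3} - 31552 = - \frac{94654}{3}$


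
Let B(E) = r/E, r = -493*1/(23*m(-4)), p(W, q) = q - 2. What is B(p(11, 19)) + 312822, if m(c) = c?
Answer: 28779653/92 ≈ 3.1282e+5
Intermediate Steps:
p(W, q) = -2 + q
r = 493/92 (r = -493/(23*(-4)) = -493/(-92) = -493*(-1/92) = 493/92 ≈ 5.3587)
B(E) = 493/(92*E)
B(p(11, 19)) + 312822 = 493/(92*(-2 + 19)) + 312822 = (493/92)/17 + 312822 = (493/92)*(1/17) + 312822 = 29/92 + 312822 = 28779653/92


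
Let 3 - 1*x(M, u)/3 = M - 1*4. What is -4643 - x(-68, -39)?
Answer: -4868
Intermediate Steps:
x(M, u) = 21 - 3*M (x(M, u) = 9 - 3*(M - 1*4) = 9 - 3*(M - 4) = 9 - 3*(-4 + M) = 9 + (12 - 3*M) = 21 - 3*M)
-4643 - x(-68, -39) = -4643 - (21 - 3*(-68)) = -4643 - (21 + 204) = -4643 - 1*225 = -4643 - 225 = -4868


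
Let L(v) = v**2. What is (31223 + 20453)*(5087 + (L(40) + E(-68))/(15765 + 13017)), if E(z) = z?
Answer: 3783085394308/14391 ≈ 2.6288e+8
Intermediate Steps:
(31223 + 20453)*(5087 + (L(40) + E(-68))/(15765 + 13017)) = (31223 + 20453)*(5087 + (40**2 - 68)/(15765 + 13017)) = 51676*(5087 + (1600 - 68)/28782) = 51676*(5087 + 1532*(1/28782)) = 51676*(5087 + 766/14391) = 51676*(73207783/14391) = 3783085394308/14391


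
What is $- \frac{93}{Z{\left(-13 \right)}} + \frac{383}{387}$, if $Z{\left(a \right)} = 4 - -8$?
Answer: $- \frac{10465}{1548} \approx -6.7603$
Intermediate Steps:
$Z{\left(a \right)} = 12$ ($Z{\left(a \right)} = 4 + 8 = 12$)
$- \frac{93}{Z{\left(-13 \right)}} + \frac{383}{387} = - \frac{93}{12} + \frac{383}{387} = \left(-93\right) \frac{1}{12} + 383 \cdot \frac{1}{387} = - \frac{31}{4} + \frac{383}{387} = - \frac{10465}{1548}$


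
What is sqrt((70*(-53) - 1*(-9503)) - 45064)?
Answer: I*sqrt(39271) ≈ 198.17*I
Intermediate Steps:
sqrt((70*(-53) - 1*(-9503)) - 45064) = sqrt((-3710 + 9503) - 45064) = sqrt(5793 - 45064) = sqrt(-39271) = I*sqrt(39271)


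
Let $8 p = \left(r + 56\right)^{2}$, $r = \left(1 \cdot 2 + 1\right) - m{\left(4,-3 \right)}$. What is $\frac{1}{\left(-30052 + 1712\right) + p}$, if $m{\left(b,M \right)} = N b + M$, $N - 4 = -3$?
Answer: $- \frac{2}{55839} \approx -3.5817 \cdot 10^{-5}$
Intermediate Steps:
$N = 1$ ($N = 4 - 3 = 1$)
$m{\left(b,M \right)} = M + b$ ($m{\left(b,M \right)} = 1 b + M = b + M = M + b$)
$r = 2$ ($r = \left(1 \cdot 2 + 1\right) - \left(-3 + 4\right) = \left(2 + 1\right) - 1 = 3 - 1 = 2$)
$p = \frac{841}{2}$ ($p = \frac{\left(2 + 56\right)^{2}}{8} = \frac{58^{2}}{8} = \frac{1}{8} \cdot 3364 = \frac{841}{2} \approx 420.5$)
$\frac{1}{\left(-30052 + 1712\right) + p} = \frac{1}{\left(-30052 + 1712\right) + \frac{841}{2}} = \frac{1}{-28340 + \frac{841}{2}} = \frac{1}{- \frac{55839}{2}} = - \frac{2}{55839}$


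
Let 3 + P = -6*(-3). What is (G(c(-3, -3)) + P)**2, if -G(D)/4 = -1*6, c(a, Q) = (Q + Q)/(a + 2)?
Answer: 1521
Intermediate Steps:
c(a, Q) = 2*Q/(2 + a) (c(a, Q) = (2*Q)/(2 + a) = 2*Q/(2 + a))
G(D) = 24 (G(D) = -(-4)*6 = -4*(-6) = 24)
P = 15 (P = -3 - 6*(-3) = -3 + 18 = 15)
(G(c(-3, -3)) + P)**2 = (24 + 15)**2 = 39**2 = 1521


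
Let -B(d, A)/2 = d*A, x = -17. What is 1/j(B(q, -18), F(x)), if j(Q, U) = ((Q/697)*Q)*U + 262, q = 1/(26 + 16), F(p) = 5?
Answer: 34153/8948266 ≈ 0.0038167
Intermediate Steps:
q = 1/42 ≈ 0.023810
B(d, A) = -2*A*d (B(d, A) = -2*d*A = -2*A*d)
j(Q, U) = 262 + U*Q²/697 (j(Q, U) = ((Q*(1/697))*Q)*U + 262 = ((Q/697)*Q)*U + 262 = (Q²/697)*U + 262 = U*Q²/697 + 262 = 262 + U*Q²/697)
1/j(B(q, -18), F(x)) = 1/(262 + (1/697)*5*(-2*(-18)*1/42)²) = 1/(262 + (1/697)*5*(6/7)²) = 1/(262 + (1/697)*5*(36/49)) = 1/(262 + 180/34153) = 1/(8948266/34153) = 34153/8948266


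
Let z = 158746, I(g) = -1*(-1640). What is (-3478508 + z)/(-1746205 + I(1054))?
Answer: 3319762/1744565 ≈ 1.9029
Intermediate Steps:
I(g) = 1640
(-3478508 + z)/(-1746205 + I(1054)) = (-3478508 + 158746)/(-1746205 + 1640) = -3319762/(-1744565) = -3319762*(-1/1744565) = 3319762/1744565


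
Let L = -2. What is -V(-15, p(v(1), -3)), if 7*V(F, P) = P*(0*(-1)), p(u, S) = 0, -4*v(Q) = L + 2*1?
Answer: 0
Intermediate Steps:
v(Q) = 0 (v(Q) = -(-2 + 2*1)/4 = -(-2 + 2)/4 = -¼*0 = 0)
V(F, P) = 0 (V(F, P) = (P*(0*(-1)))/7 = (P*0)/7 = (⅐)*0 = 0)
-V(-15, p(v(1), -3)) = -1*0 = 0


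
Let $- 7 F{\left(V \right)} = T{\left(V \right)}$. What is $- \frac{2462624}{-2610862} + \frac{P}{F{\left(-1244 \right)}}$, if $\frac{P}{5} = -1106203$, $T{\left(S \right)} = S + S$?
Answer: $- \frac{50539445592999}{3247912328} \approx -15561.0$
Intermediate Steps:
$T{\left(S \right)} = 2 S$
$P = -5531015$ ($P = 5 \left(-1106203\right) = -5531015$)
$F{\left(V \right)} = - \frac{2 V}{7}$
$- \frac{2462624}{-2610862} + \frac{P}{F{\left(-1244 \right)}} = - \frac{2462624}{-2610862} - \frac{5531015}{\left(- \frac{2}{7}\right) \left(-1244\right)} = \left(-2462624\right) \left(- \frac{1}{2610862}\right) - \frac{5531015}{\frac{2488}{7}} = \frac{1231312}{1305431} - \frac{38717105}{2488} = - \frac{50539445592999}{3247912328}$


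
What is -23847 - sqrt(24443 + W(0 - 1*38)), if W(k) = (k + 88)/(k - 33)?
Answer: -23847 - sqrt(123213613)/71 ≈ -24003.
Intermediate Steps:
W(k) = (88 + k)/(-33 + k)
-23847 - sqrt(24443 + W(0 - 1*38)) = -23847 - sqrt(24443 + (88 + (0 - 1*38))/(-33 + (0 - 1*38))) = -23847 - sqrt(24443 + (88 + (0 - 38))/(-33 + (0 - 38))) = -23847 - sqrt(24443 + (88 - 38)/(-33 - 38)) = -23847 - sqrt(24443 + 50/(-71)) = -23847 - sqrt(24443 - 1/71*50) = -23847 - sqrt(24443 - 50/71) = -23847 - sqrt(1735403/71) = -23847 - sqrt(123213613)/71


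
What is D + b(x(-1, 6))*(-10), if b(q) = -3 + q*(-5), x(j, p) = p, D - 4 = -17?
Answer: 317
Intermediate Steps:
D = -13 (D = 4 - 17 = -13)
b(q) = -3 - 5*q
D + b(x(-1, 6))*(-10) = -13 + (-3 - 5*6)*(-10) = -13 + (-3 - 30)*(-10) = -13 - 33*(-10) = -13 + 330 = 317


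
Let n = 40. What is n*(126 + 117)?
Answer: 9720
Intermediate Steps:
n*(126 + 117) = 40*(126 + 117) = 40*243 = 9720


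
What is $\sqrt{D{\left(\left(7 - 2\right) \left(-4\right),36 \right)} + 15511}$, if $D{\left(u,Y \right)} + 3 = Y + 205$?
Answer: $\sqrt{15749} \approx 125.49$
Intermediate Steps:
$D{\left(u,Y \right)} = 202 + Y$ ($D{\left(u,Y \right)} = -3 + \left(Y + 205\right) = -3 + \left(205 + Y\right) = 202 + Y$)
$\sqrt{D{\left(\left(7 - 2\right) \left(-4\right),36 \right)} + 15511} = \sqrt{\left(202 + 36\right) + 15511} = \sqrt{238 + 15511} = \sqrt{15749}$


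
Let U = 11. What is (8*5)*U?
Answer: 440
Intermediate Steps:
(8*5)*U = (8*5)*11 = 40*11 = 440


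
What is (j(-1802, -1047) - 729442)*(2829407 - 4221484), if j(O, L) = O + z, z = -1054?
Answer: 1019415202946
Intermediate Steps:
j(O, L) = -1054 + O (j(O, L) = O - 1054 = -1054 + O)
(j(-1802, -1047) - 729442)*(2829407 - 4221484) = ((-1054 - 1802) - 729442)*(2829407 - 4221484) = (-2856 - 729442)*(-1392077) = -732298*(-1392077) = 1019415202946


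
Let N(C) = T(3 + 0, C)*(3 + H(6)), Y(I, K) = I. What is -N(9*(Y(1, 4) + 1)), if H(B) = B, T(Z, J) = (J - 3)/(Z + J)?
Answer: -45/7 ≈ -6.4286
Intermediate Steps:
T(Z, J) = (-3 + J)/(J + Z)
N(C) = 9*(-3 + C)/(3 + C) (N(C) = ((-3 + C)/(C + (3 + 0)))*(3 + 6) = ((-3 + C)/(C + 3))*9 = ((-3 + C)/(3 + C))*9 = 9*(-3 + C)/(3 + C))
-N(9*(Y(1, 4) + 1)) = -9*(-3 + 9*(1 + 1))/(3 + 9*(1 + 1)) = -9*(-3 + 9*2)/(3 + 9*2) = -9*(-3 + 18)/(3 + 18) = -9*15/21 = -1*45/7 = -45/7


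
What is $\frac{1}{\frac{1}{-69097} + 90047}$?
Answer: $\frac{69097}{6221977558} \approx 1.1105 \cdot 10^{-5}$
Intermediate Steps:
$\frac{1}{\frac{1}{-69097} + 90047} = \frac{1}{- \frac{1}{69097} + 90047} = \frac{1}{\frac{6221977558}{69097}} = \frac{69097}{6221977558}$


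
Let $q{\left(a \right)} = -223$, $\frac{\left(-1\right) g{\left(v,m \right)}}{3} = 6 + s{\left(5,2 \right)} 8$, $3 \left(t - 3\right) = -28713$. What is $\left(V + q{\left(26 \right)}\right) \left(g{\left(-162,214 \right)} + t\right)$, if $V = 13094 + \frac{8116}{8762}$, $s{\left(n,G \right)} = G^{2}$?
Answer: $- \frac{545986462938}{4381} \approx -1.2463 \cdot 10^{8}$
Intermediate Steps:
$t = -9568$ ($t = 3 + \frac{1}{3} \left(-28713\right) = 3 - 9571 = -9568$)
$V = \frac{57368872}{4381}$ ($V = 13094 + 8116 \cdot \frac{1}{8762} = 13094 + \frac{4058}{4381} = \frac{57368872}{4381} \approx 13095.0$)
$g{\left(v,m \right)} = -114$ ($g{\left(v,m \right)} = - 3 \left(6 + 2^{2} \cdot 8\right) = - 3 \left(6 + 4 \cdot 8\right) = - 3 \left(6 + 32\right) = \left(-3\right) 38 = -114$)
$\left(V + q{\left(26 \right)}\right) \left(g{\left(-162,214 \right)} + t\right) = \left(\frac{57368872}{4381} - 223\right) \left(-114 - 9568\right) = \frac{56391909}{4381} \left(-9682\right) = - \frac{545986462938}{4381}$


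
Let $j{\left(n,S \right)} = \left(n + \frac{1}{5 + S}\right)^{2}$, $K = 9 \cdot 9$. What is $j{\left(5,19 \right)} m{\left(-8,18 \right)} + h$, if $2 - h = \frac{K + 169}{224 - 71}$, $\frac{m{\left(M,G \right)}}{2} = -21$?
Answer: $- \frac{5225045}{4896} \approx -1067.2$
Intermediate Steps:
$m{\left(M,G \right)} = -42$ ($m{\left(M,G \right)} = 2 \left(-21\right) = -42$)
$K = 81$
$h = \frac{56}{153}$ ($h = 2 - \frac{81 + 169}{224 - 71} = 2 - \frac{250}{153} = \frac{56}{153} \approx 0.36601$)
$j{\left(5,19 \right)} m{\left(-8,18 \right)} + h = \frac{\left(1 + 5 \cdot 5 + 19 \cdot 5\right)^{2}}{\left(5 + 19\right)^{2}} \left(-42\right) + \frac{56}{153} = \frac{\left(1 + 25 + 95\right)^{2}}{576} \left(-42\right) + \frac{56}{153} = \frac{121^{2}}{576} \left(-42\right) + \frac{56}{153} = \frac{1}{576} \cdot 14641 \left(-42\right) + \frac{56}{153} = \frac{14641}{576} \left(-42\right) + \frac{56}{153} = - \frac{102487}{96} + \frac{56}{153} = - \frac{5225045}{4896}$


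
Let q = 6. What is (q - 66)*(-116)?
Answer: 6960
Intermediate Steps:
(q - 66)*(-116) = (6 - 66)*(-116) = -60*(-116) = 6960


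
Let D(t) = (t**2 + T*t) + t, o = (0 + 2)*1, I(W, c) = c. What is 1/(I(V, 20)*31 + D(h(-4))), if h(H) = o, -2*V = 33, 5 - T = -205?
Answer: 1/1046 ≈ 0.00095602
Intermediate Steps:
T = 210 (T = 5 - 1*(-205) = 5 + 205 = 210)
V = -33/2 (V = -1/2*33 = -33/2 ≈ -16.500)
o = 2 (o = 2*1 = 2)
h(H) = 2
D(t) = t**2 + 211*t (D(t) = (t**2 + 210*t) + t = t**2 + 211*t)
1/(I(V, 20)*31 + D(h(-4))) = 1/(20*31 + 2*(211 + 2)) = 1/(620 + 2*213) = 1/(620 + 426) = 1/1046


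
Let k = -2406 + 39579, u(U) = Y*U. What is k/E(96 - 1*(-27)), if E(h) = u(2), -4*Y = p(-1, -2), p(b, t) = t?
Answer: 37173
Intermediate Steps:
Y = ½ (Y = -¼*(-2) = ½ ≈ 0.50000)
u(U) = U/2
k = 37173
E(h) = 1 (E(h) = (½)*2 = 1)
k/E(96 - 1*(-27)) = 37173/1 = 37173*1 = 37173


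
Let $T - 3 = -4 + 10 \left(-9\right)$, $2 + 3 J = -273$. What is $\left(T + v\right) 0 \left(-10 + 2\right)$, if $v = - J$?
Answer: $0$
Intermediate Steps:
$J = - \frac{275}{3}$ ($J = - \frac{2}{3} + \frac{1}{3} \left(-273\right) = - \frac{2}{3} - 91 = - \frac{275}{3} \approx -91.667$)
$v = \frac{275}{3}$ ($v = \left(-1\right) \left(- \frac{275}{3}\right) = \frac{275}{3} \approx 91.667$)
$T = -91$ ($T = 3 + \left(-4 + 10 \left(-9\right)\right) = 3 - 94 = -91$)
$\left(T + v\right) 0 \left(-10 + 2\right) = \left(-91 + \frac{275}{3}\right) 0 \left(-10 + 2\right) = \frac{2 \cdot 0 \left(-8\right)}{3} = \frac{2}{3} \cdot 0 = 0$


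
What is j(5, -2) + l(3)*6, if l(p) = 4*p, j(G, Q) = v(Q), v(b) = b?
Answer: 70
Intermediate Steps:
j(G, Q) = Q
j(5, -2) + l(3)*6 = -2 + (4*3)*6 = -2 + 12*6 = -2 + 72 = 70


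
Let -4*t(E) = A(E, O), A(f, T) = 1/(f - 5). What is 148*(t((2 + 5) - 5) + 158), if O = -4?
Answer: 70189/3 ≈ 23396.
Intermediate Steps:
A(f, T) = 1/(-5 + f)
t(E) = -1/(4*(-5 + E))
148*(t((2 + 5) - 5) + 158) = 148*(-1/(-20 + 4*((2 + 5) - 5)) + 158) = 148*(-1/(-20 + 4*(7 - 5)) + 158) = 148*(-1/(-20 + 4*2) + 158) = 148*(-1/(-20 + 8) + 158) = 148*(-1/(-12) + 158) = 148*(-1*(-1/12) + 158) = 148*(1/12 + 158) = 148*(1897/12) = 70189/3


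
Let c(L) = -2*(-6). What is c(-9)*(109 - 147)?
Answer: -456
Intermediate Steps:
c(L) = 12
c(-9)*(109 - 147) = 12*(109 - 147) = 12*(-38) = -456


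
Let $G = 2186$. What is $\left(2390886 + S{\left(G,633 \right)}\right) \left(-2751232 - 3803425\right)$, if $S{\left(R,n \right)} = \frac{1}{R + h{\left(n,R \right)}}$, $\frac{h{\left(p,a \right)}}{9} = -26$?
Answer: $- \frac{30590646311265761}{1952} \approx -1.5671 \cdot 10^{13}$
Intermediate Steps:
$h{\left(p,a \right)} = -234$ ($h{\left(p,a \right)} = 9 \left(-26\right) = -234$)
$S{\left(R,n \right)} = \frac{1}{-234 + R}$ ($S{\left(R,n \right)} = \frac{1}{R - 234} = \frac{1}{-234 + R}$)
$\left(2390886 + S{\left(G,633 \right)}\right) \left(-2751232 - 3803425\right) = \left(2390886 + \frac{1}{-234 + 2186}\right) \left(-2751232 - 3803425\right) = \left(2390886 + \frac{1}{1952}\right) \left(-6554657\right) = \frac{4667009473}{1952} \left(-6554657\right) = - \frac{30590646311265761}{1952}$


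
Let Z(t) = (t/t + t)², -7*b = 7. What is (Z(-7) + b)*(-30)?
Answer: -1050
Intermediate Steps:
b = -1 (b = -⅐*7 = -1)
Z(t) = (1 + t)²
(Z(-7) + b)*(-30) = ((1 - 7)² - 1)*(-30) = ((-6)² - 1)*(-30) = (36 - 1)*(-30) = 35*(-30) = -1050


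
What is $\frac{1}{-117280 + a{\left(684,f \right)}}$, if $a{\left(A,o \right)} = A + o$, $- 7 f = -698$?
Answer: $- \frac{7}{815474} \approx -8.584 \cdot 10^{-6}$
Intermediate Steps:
$f = \frac{698}{7}$ ($f = \left(- \frac{1}{7}\right) \left(-698\right) = \frac{698}{7} \approx 99.714$)
$\frac{1}{-117280 + a{\left(684,f \right)}} = \frac{1}{-117280 + \left(684 + \frac{698}{7}\right)} = \frac{1}{-117280 + \frac{5486}{7}} = \frac{1}{- \frac{815474}{7}} = - \frac{7}{815474}$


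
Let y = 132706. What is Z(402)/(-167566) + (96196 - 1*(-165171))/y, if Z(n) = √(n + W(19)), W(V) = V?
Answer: 261367/132706 - √421/167566 ≈ 1.9694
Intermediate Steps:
Z(n) = √(19 + n) (Z(n) = √(n + 19) = √(19 + n))
Z(402)/(-167566) + (96196 - 1*(-165171))/y = √(19 + 402)/(-167566) + (96196 - 1*(-165171))/132706 = √421*(-1/167566) + (96196 + 165171)*(1/132706) = -√421/167566 + 261367*(1/132706) = -√421/167566 + 261367/132706 = 261367/132706 - √421/167566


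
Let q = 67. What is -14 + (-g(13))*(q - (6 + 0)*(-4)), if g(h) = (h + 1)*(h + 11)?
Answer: -30590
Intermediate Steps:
g(h) = (1 + h)*(11 + h)
-14 + (-g(13))*(q - (6 + 0)*(-4)) = -14 + (-(11 + 13² + 12*13))*(67 - (6 + 0)*(-4)) = -14 + (-(11 + 169 + 156))*(67 - 6*(-4)) = -14 + (-1*336)*(67 - 1*(-24)) = -14 - 336*(67 + 24) = -14 - 336*91 = -14 - 30576 = -30590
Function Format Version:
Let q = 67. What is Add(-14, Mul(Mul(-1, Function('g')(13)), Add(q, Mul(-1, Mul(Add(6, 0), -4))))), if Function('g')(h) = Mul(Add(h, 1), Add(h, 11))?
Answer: -30590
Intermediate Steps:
Function('g')(h) = Mul(Add(1, h), Add(11, h))
Add(-14, Mul(Mul(-1, Function('g')(13)), Add(q, Mul(-1, Mul(Add(6, 0), -4))))) = Add(-14, Mul(Mul(-1, Add(11, Pow(13, 2), Mul(12, 13))), Add(67, Mul(-1, Mul(Add(6, 0), -4))))) = Add(-14, Mul(Mul(-1, Add(11, 169, 156)), Add(67, Mul(-1, Mul(6, -4))))) = Add(-14, Mul(Mul(-1, 336), Add(67, Mul(-1, -24)))) = Add(-14, Mul(-336, Add(67, 24))) = Add(-14, Mul(-336, 91)) = Add(-14, -30576) = -30590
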